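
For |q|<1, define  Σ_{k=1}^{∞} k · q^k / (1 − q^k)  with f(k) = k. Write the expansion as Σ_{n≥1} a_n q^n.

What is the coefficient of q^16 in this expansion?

[q^16] f(1)=1,f(2)=2,f(4)=4,f(8)=8,f(16)=16 ⇒ 31

a_16 = 31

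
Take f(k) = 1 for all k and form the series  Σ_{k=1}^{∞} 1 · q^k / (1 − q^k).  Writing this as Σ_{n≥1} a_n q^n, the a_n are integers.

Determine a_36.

a_36 = 9

q^36  k|36↦f(k): 1:1 2:1 3:1 4:1 6:1 9:1 12:1 18:1 36:1  a_36=9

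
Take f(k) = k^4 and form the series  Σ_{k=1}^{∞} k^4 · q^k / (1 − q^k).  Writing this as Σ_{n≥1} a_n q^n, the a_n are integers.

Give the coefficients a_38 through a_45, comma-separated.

q^38  k|38↦f(k): 38:2085136 19:130321 2:16 1:1  a_38=2215474
n=39: 1·39 3·13 13·3 39·1  f→[1+81+28561+2313441]=2342084
[q^40] f(40)=2560000,f(20)=160000,f(10)=10000,f(8)=4096,f(5)=625,f(4)=256,f(2)=16,f(1)=1 ⇒ 2734994
q^41  k|41↦f(k): 41:2825761 1:1  a_41=2825762
n=42: 1·42 2·21 3·14 6·7 7·6 14·3 21·2 42·1  f→[1+16+81+1296+2401+38416+194481+3111696]=3348388
d|43:{43,1}  Σf=3418801+1=3418802
d|44:{1,2,4,11,22,44}  Σf=1+16+256+14641+234256+3748096=3997266
n=45: 45·1 15·3 9·5 5·9 3·15 1·45  f→[4100625+50625+6561+625+81+1]=4158518

2215474, 2342084, 2734994, 2825762, 3348388, 3418802, 3997266, 4158518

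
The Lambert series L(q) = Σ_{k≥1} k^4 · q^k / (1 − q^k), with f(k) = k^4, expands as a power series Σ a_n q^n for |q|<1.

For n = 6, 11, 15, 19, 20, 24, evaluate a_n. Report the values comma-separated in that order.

[q^6] f(6)=1296,f(3)=81,f(2)=16,f(1)=1 ⇒ 1394
q^11  k|11↦f(k): 11:14641 1:1  a_11=14642
n=15: 15·1 5·3 3·5 1·15  f→[50625+625+81+1]=51332
[q^19] f(19)=130321,f(1)=1 ⇒ 130322
q^20  k|20↦f(k): 1:1 2:16 4:256 5:625 10:10000 20:160000  a_20=170898
d|24:{24,12,8,6,4,3,2,1}  Σf=331776+20736+4096+1296+256+81+16+1=358258

1394, 14642, 51332, 130322, 170898, 358258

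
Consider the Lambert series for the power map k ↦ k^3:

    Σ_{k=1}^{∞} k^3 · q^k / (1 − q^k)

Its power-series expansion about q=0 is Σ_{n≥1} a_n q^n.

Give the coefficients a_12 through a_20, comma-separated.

n=12: 12·1 6·2 4·3 3·4 2·6 1·12  f→[1728+216+64+27+8+1]=2044
[q^13] f(1)=1,f(13)=2197 ⇒ 2198
[q^14] f(14)=2744,f(7)=343,f(2)=8,f(1)=1 ⇒ 3096
q^15  k|15↦f(k): 1:1 3:27 5:125 15:3375  a_15=3528
q^16  k|16↦f(k): 16:4096 8:512 4:64 2:8 1:1  a_16=4681
n=17: 17·1 1·17  f→[4913+1]=4914
n=18: 18·1 9·2 6·3 3·6 2·9 1·18  f→[5832+729+216+27+8+1]=6813
[q^19] f(19)=6859,f(1)=1 ⇒ 6860
d|20:{20,10,5,4,2,1}  Σf=8000+1000+125+64+8+1=9198

2044, 2198, 3096, 3528, 4681, 4914, 6813, 6860, 9198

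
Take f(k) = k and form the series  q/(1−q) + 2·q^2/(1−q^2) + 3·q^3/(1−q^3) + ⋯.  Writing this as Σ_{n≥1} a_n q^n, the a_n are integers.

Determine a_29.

a_29 = 30

n=29: 29·1 1·29  f→[29+1]=30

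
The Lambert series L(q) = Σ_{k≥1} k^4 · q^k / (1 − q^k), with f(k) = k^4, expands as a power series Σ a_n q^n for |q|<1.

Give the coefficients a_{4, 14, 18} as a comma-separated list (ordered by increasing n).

n=4: 1·4 2·2 4·1  f→[1+16+256]=273
q^14  k|14↦f(k): 14:38416 7:2401 2:16 1:1  a_14=40834
d|18:{18,9,6,3,2,1}  Σf=104976+6561+1296+81+16+1=112931

273, 40834, 112931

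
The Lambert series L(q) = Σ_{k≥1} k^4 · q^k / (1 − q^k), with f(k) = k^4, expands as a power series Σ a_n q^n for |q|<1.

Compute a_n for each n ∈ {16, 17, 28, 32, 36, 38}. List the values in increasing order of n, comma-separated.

q^16  k|16↦f(k): 1:1 2:16 4:256 8:4096 16:65536  a_16=69905
[q^17] f(17)=83521,f(1)=1 ⇒ 83522
[q^28] f(1)=1,f(2)=16,f(4)=256,f(7)=2401,f(14)=38416,f(28)=614656 ⇒ 655746
n=32: 32·1 16·2 8·4 4·8 2·16 1·32  f→[1048576+65536+4096+256+16+1]=1118481
q^36  k|36↦f(k): 1:1 2:16 3:81 4:256 6:1296 9:6561 12:20736 18:104976 36:1679616  a_36=1813539
[q^38] f(1)=1,f(2)=16,f(19)=130321,f(38)=2085136 ⇒ 2215474

69905, 83522, 655746, 1118481, 1813539, 2215474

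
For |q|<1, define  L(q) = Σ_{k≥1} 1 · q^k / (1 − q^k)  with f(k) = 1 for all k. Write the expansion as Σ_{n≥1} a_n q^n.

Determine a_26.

[q^26] f(26)=1,f(13)=1,f(2)=1,f(1)=1 ⇒ 4

a_26 = 4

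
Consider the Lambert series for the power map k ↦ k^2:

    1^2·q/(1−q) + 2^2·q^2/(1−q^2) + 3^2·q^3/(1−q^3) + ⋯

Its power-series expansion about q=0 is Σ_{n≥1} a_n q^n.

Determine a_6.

a_6 = 50

[q^6] f(1)=1,f(2)=4,f(3)=9,f(6)=36 ⇒ 50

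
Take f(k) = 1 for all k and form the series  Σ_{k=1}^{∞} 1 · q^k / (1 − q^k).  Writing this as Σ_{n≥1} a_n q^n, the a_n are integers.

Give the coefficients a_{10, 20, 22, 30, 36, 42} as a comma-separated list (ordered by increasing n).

4, 6, 4, 8, 9, 8

[q^10] f(1)=1,f(2)=1,f(5)=1,f(10)=1 ⇒ 4
d|20:{20,10,5,4,2,1}  Σf=1+1+1+1+1+1=6
[q^22] f(22)=1,f(11)=1,f(2)=1,f(1)=1 ⇒ 4
d|30:{30,15,10,6,5,3,2,1}  Σf=1+1+1+1+1+1+1+1=8
[q^36] f(1)=1,f(2)=1,f(3)=1,f(4)=1,f(6)=1,f(9)=1,f(12)=1,f(18)=1,f(36)=1 ⇒ 9
q^42  k|42↦f(k): 42:1 21:1 14:1 7:1 6:1 3:1 2:1 1:1  a_42=8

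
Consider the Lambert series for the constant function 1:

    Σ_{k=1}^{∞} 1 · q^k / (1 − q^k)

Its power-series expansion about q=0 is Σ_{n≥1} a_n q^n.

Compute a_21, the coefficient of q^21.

a_21 = 4

[q^21] f(21)=1,f(7)=1,f(3)=1,f(1)=1 ⇒ 4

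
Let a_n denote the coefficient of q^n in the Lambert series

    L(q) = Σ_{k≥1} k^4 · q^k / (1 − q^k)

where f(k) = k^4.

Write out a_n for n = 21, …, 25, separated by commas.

196964, 248914, 279842, 358258, 391251

[q^21] f(1)=1,f(3)=81,f(7)=2401,f(21)=194481 ⇒ 196964
d|22:{22,11,2,1}  Σf=234256+14641+16+1=248914
[q^23] f(1)=1,f(23)=279841 ⇒ 279842
[q^24] f(1)=1,f(2)=16,f(3)=81,f(4)=256,f(6)=1296,f(8)=4096,f(12)=20736,f(24)=331776 ⇒ 358258
n=25: 1·25 5·5 25·1  f→[1+625+390625]=391251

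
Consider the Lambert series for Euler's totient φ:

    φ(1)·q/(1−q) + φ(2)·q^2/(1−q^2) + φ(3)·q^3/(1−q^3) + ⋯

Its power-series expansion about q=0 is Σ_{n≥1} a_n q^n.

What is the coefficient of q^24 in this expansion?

[q^24] φ(1)=1,φ(2)=1,φ(3)=2,φ(4)=2,φ(6)=2,φ(8)=4,φ(12)=4,φ(24)=8 ⇒ 24

a_24 = 24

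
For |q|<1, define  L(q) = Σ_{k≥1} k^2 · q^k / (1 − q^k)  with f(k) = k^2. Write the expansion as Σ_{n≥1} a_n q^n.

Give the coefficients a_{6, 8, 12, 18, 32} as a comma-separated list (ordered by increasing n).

[q^6] f(6)=36,f(3)=9,f(2)=4,f(1)=1 ⇒ 50
[q^8] f(8)=64,f(4)=16,f(2)=4,f(1)=1 ⇒ 85
d|12:{1,2,3,4,6,12}  Σf=1+4+9+16+36+144=210
[q^18] f(1)=1,f(2)=4,f(3)=9,f(6)=36,f(9)=81,f(18)=324 ⇒ 455
q^32  k|32↦f(k): 1:1 2:4 4:16 8:64 16:256 32:1024  a_32=1365

50, 85, 210, 455, 1365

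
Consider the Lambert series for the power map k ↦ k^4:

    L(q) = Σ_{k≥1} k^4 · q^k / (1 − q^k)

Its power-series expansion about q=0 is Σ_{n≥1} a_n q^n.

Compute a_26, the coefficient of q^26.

a_26 = 485554

d|26:{26,13,2,1}  Σf=456976+28561+16+1=485554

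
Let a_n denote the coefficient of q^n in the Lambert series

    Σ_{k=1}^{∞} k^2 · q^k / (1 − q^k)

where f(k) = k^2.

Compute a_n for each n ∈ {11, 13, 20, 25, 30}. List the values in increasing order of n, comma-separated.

q^11  k|11↦f(k): 11:121 1:1  a_11=122
q^13  k|13↦f(k): 13:169 1:1  a_13=170
n=20: 20·1 10·2 5·4 4·5 2·10 1·20  f→[400+100+25+16+4+1]=546
[q^25] f(1)=1,f(5)=25,f(25)=625 ⇒ 651
d|30:{1,2,3,5,6,10,15,30}  Σf=1+4+9+25+36+100+225+900=1300

122, 170, 546, 651, 1300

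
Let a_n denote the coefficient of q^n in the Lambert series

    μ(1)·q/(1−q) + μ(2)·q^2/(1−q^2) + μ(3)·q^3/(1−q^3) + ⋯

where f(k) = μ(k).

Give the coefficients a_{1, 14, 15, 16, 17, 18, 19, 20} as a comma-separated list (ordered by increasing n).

1, 0, 0, 0, 0, 0, 0, 0

q^1  k|1↦μ(k): 1:1  a_1=1
q^14  k|14↦μ(k): 14:1 7:-1 2:-1 1:1  a_14=0
[q^15] μ(1)=1,μ(3)=-1,μ(5)=-1,μ(15)=1 ⇒ 0
[q^16] μ(16)=0,μ(8)=0,μ(4)=0,μ(2)=-1,μ(1)=1 ⇒ 0
d|17:{1,17}  Σμ=1+(-1)=0
[q^18] μ(18)=0,μ(9)=0,μ(6)=1,μ(3)=-1,μ(2)=-1,μ(1)=1 ⇒ 0
d|19:{19,1}  Σμ=(-1)+1=0
[q^20] μ(1)=1,μ(2)=-1,μ(4)=0,μ(5)=-1,μ(10)=1,μ(20)=0 ⇒ 0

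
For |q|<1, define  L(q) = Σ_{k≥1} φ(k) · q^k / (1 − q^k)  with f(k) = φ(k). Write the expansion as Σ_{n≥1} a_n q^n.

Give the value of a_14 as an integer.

n=14: 14·1 7·2 2·7 1·14  φ→[6+6+1+1]=14

a_14 = 14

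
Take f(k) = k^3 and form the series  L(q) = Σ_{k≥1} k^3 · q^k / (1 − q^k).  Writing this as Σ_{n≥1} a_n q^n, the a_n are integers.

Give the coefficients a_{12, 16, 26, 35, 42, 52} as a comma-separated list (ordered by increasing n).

2044, 4681, 19782, 43344, 86688, 160454

q^12  k|12↦f(k): 12:1728 6:216 4:64 3:27 2:8 1:1  a_12=2044
n=16: 1·16 2·8 4·4 8·2 16·1  f→[1+8+64+512+4096]=4681
[q^26] f(1)=1,f(2)=8,f(13)=2197,f(26)=17576 ⇒ 19782
q^35  k|35↦f(k): 1:1 5:125 7:343 35:42875  a_35=43344
q^42  k|42↦f(k): 1:1 2:8 3:27 6:216 7:343 14:2744 21:9261 42:74088  a_42=86688
n=52: 1·52 2·26 4·13 13·4 26·2 52·1  f→[1+8+64+2197+17576+140608]=160454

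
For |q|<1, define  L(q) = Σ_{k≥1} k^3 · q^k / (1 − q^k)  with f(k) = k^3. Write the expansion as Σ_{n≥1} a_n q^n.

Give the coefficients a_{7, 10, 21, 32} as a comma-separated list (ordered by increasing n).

q^7  k|7↦f(k): 7:343 1:1  a_7=344
q^10  k|10↦f(k): 1:1 2:8 5:125 10:1000  a_10=1134
d|21:{21,7,3,1}  Σf=9261+343+27+1=9632
n=32: 1·32 2·16 4·8 8·4 16·2 32·1  f→[1+8+64+512+4096+32768]=37449

344, 1134, 9632, 37449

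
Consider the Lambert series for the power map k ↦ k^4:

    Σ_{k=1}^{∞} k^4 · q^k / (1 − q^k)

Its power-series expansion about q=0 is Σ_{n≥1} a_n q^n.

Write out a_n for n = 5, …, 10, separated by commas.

626, 1394, 2402, 4369, 6643, 10642

d|5:{1,5}  Σf=1+625=626
q^6  k|6↦f(k): 6:1296 3:81 2:16 1:1  a_6=1394
n=7: 7·1 1·7  f→[2401+1]=2402
[q^8] f(8)=4096,f(4)=256,f(2)=16,f(1)=1 ⇒ 4369
q^9  k|9↦f(k): 9:6561 3:81 1:1  a_9=6643
d|10:{10,5,2,1}  Σf=10000+625+16+1=10642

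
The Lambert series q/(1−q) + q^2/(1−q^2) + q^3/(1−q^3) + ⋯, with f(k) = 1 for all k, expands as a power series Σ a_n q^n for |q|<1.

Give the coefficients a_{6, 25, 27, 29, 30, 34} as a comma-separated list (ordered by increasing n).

[q^6] f(1)=1,f(2)=1,f(3)=1,f(6)=1 ⇒ 4
[q^25] f(25)=1,f(5)=1,f(1)=1 ⇒ 3
n=27: 1·27 3·9 9·3 27·1  f→[1+1+1+1]=4
d|29:{29,1}  Σf=1+1=2
d|30:{1,2,3,5,6,10,15,30}  Σf=1+1+1+1+1+1+1+1=8
d|34:{1,2,17,34}  Σf=1+1+1+1=4

4, 3, 4, 2, 8, 4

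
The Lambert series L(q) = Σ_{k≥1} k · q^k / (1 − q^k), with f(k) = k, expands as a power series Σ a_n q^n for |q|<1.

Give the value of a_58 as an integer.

a_58 = 90

[q^58] f(1)=1,f(2)=2,f(29)=29,f(58)=58 ⇒ 90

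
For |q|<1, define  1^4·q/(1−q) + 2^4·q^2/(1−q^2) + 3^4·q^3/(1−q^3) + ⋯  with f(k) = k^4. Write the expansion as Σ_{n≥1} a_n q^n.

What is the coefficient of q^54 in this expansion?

q^54  k|54↦f(k): 54:8503056 27:531441 18:104976 9:6561 6:1296 3:81 2:16 1:1  a_54=9147428

a_54 = 9147428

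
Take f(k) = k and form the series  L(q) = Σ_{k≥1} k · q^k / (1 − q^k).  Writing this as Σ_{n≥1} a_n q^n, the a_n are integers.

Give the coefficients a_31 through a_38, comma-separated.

32, 63, 48, 54, 48, 91, 38, 60

[q^31] f(1)=1,f(31)=31 ⇒ 32
[q^32] f(1)=1,f(2)=2,f(4)=4,f(8)=8,f(16)=16,f(32)=32 ⇒ 63
d|33:{1,3,11,33}  Σf=1+3+11+33=48
d|34:{34,17,2,1}  Σf=34+17+2+1=54
d|35:{35,7,5,1}  Σf=35+7+5+1=48
q^36  k|36↦f(k): 1:1 2:2 3:3 4:4 6:6 9:9 12:12 18:18 36:36  a_36=91
d|37:{1,37}  Σf=1+37=38
d|38:{38,19,2,1}  Σf=38+19+2+1=60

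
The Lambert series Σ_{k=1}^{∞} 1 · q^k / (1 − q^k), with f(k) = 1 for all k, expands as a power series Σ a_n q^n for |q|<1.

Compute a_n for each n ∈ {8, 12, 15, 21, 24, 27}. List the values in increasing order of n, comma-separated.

[q^8] f(8)=1,f(4)=1,f(2)=1,f(1)=1 ⇒ 4
n=12: 12·1 6·2 4·3 3·4 2·6 1·12  f→[1+1+1+1+1+1]=6
d|15:{1,3,5,15}  Σf=1+1+1+1=4
n=21: 1·21 3·7 7·3 21·1  f→[1+1+1+1]=4
n=24: 24·1 12·2 8·3 6·4 4·6 3·8 2·12 1·24  f→[1+1+1+1+1+1+1+1]=8
q^27  k|27↦f(k): 27:1 9:1 3:1 1:1  a_27=4

4, 6, 4, 4, 8, 4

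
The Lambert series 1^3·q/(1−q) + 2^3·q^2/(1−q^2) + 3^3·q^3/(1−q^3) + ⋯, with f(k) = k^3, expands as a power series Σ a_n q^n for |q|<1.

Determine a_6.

d|6:{6,3,2,1}  Σf=216+27+8+1=252

a_6 = 252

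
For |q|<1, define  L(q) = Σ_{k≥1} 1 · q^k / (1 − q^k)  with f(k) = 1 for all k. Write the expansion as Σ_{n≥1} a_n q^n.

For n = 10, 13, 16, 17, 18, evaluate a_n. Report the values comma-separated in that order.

[q^10] f(10)=1,f(5)=1,f(2)=1,f(1)=1 ⇒ 4
n=13: 1·13 13·1  f→[1+1]=2
[q^16] f(16)=1,f(8)=1,f(4)=1,f(2)=1,f(1)=1 ⇒ 5
[q^17] f(1)=1,f(17)=1 ⇒ 2
d|18:{1,2,3,6,9,18}  Σf=1+1+1+1+1+1=6

4, 2, 5, 2, 6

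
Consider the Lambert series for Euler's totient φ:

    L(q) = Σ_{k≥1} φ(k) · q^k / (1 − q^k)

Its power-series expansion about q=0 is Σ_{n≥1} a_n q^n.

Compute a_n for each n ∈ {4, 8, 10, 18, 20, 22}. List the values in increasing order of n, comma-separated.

[q^4] φ(4)=2,φ(2)=1,φ(1)=1 ⇒ 4
[q^8] φ(8)=4,φ(4)=2,φ(2)=1,φ(1)=1 ⇒ 8
[q^10] φ(10)=4,φ(5)=4,φ(2)=1,φ(1)=1 ⇒ 10
[q^18] φ(1)=1,φ(2)=1,φ(3)=2,φ(6)=2,φ(9)=6,φ(18)=6 ⇒ 18
d|20:{1,2,4,5,10,20}  Σφ=1+1+2+4+4+8=20
[q^22] φ(22)=10,φ(11)=10,φ(2)=1,φ(1)=1 ⇒ 22

4, 8, 10, 18, 20, 22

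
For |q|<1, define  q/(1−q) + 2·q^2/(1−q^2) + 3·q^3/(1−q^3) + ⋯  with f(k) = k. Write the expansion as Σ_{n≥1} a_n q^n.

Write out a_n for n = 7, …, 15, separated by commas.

8, 15, 13, 18, 12, 28, 14, 24, 24

q^7  k|7↦f(k): 1:1 7:7  a_7=8
d|8:{1,2,4,8}  Σf=1+2+4+8=15
n=9: 1·9 3·3 9·1  f→[1+3+9]=13
n=10: 1·10 2·5 5·2 10·1  f→[1+2+5+10]=18
n=11: 11·1 1·11  f→[11+1]=12
q^12  k|12↦f(k): 12:12 6:6 4:4 3:3 2:2 1:1  a_12=28
q^13  k|13↦f(k): 1:1 13:13  a_13=14
d|14:{14,7,2,1}  Σf=14+7+2+1=24
q^15  k|15↦f(k): 1:1 3:3 5:5 15:15  a_15=24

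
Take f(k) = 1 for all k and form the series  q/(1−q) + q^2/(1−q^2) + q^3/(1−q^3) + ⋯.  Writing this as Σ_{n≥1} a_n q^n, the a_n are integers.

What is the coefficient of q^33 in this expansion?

a_33 = 4

n=33: 1·33 3·11 11·3 33·1  f→[1+1+1+1]=4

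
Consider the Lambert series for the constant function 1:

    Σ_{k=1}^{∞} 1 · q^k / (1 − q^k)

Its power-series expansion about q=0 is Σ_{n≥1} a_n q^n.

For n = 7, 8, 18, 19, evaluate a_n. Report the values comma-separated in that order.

n=7: 7·1 1·7  f→[1+1]=2
d|8:{8,4,2,1}  Σf=1+1+1+1=4
q^18  k|18↦f(k): 1:1 2:1 3:1 6:1 9:1 18:1  a_18=6
d|19:{1,19}  Σf=1+1=2

2, 4, 6, 2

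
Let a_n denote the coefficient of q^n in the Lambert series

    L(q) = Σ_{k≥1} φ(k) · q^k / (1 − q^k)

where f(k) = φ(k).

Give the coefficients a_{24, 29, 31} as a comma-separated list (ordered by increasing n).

[q^24] φ(24)=8,φ(12)=4,φ(8)=4,φ(6)=2,φ(4)=2,φ(3)=2,φ(2)=1,φ(1)=1 ⇒ 24
[q^29] φ(1)=1,φ(29)=28 ⇒ 29
n=31: 1·31 31·1  φ→[1+30]=31

24, 29, 31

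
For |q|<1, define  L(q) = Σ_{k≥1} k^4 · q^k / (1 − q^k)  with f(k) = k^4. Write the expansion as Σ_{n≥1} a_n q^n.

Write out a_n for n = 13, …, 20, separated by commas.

28562, 40834, 51332, 69905, 83522, 112931, 130322, 170898

d|13:{1,13}  Σf=1+28561=28562
q^14  k|14↦f(k): 1:1 2:16 7:2401 14:38416  a_14=40834
d|15:{1,3,5,15}  Σf=1+81+625+50625=51332
d|16:{1,2,4,8,16}  Σf=1+16+256+4096+65536=69905
q^17  k|17↦f(k): 17:83521 1:1  a_17=83522
q^18  k|18↦f(k): 1:1 2:16 3:81 6:1296 9:6561 18:104976  a_18=112931
q^19  k|19↦f(k): 1:1 19:130321  a_19=130322
q^20  k|20↦f(k): 20:160000 10:10000 5:625 4:256 2:16 1:1  a_20=170898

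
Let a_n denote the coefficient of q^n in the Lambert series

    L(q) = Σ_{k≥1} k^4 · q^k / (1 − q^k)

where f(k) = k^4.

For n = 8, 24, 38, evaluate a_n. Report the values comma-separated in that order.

n=8: 1·8 2·4 4·2 8·1  f→[1+16+256+4096]=4369
q^24  k|24↦f(k): 24:331776 12:20736 8:4096 6:1296 4:256 3:81 2:16 1:1  a_24=358258
q^38  k|38↦f(k): 1:1 2:16 19:130321 38:2085136  a_38=2215474

4369, 358258, 2215474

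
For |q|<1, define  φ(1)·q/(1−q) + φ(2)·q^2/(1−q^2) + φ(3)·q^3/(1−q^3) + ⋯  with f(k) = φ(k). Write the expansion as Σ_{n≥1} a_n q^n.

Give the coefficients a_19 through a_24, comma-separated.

d|19:{19,1}  Σφ=18+1=19
q^20  k|20↦φ(k): 20:8 10:4 5:4 4:2 2:1 1:1  a_20=20
d|21:{1,3,7,21}  Σφ=1+2+6+12=21
d|22:{22,11,2,1}  Σφ=10+10+1+1=22
d|23:{23,1}  Σφ=22+1=23
q^24  k|24↦φ(k): 1:1 2:1 3:2 4:2 6:2 8:4 12:4 24:8  a_24=24

19, 20, 21, 22, 23, 24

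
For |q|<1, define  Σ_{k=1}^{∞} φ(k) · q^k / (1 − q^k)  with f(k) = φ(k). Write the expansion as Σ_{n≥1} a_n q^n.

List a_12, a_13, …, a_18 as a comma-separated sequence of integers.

d|12:{1,2,3,4,6,12}  Σφ=1+1+2+2+2+4=12
[q^13] φ(13)=12,φ(1)=1 ⇒ 13
n=14: 14·1 7·2 2·7 1·14  φ→[6+6+1+1]=14
n=15: 15·1 5·3 3·5 1·15  φ→[8+4+2+1]=15
d|16:{16,8,4,2,1}  Σφ=8+4+2+1+1=16
d|17:{1,17}  Σφ=1+16=17
q^18  k|18↦φ(k): 18:6 9:6 6:2 3:2 2:1 1:1  a_18=18

12, 13, 14, 15, 16, 17, 18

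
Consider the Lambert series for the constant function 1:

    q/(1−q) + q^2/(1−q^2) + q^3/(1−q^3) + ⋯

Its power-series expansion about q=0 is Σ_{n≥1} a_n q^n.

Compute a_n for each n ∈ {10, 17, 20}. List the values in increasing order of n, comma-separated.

d|10:{10,5,2,1}  Σf=1+1+1+1=4
[q^17] f(17)=1,f(1)=1 ⇒ 2
q^20  k|20↦f(k): 1:1 2:1 4:1 5:1 10:1 20:1  a_20=6

4, 2, 6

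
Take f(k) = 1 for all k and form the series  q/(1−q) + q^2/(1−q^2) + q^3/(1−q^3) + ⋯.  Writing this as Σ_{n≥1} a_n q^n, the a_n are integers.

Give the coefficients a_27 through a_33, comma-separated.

q^27  k|27↦f(k): 27:1 9:1 3:1 1:1  a_27=4
d|28:{28,14,7,4,2,1}  Σf=1+1+1+1+1+1=6
[q^29] f(29)=1,f(1)=1 ⇒ 2
q^30  k|30↦f(k): 30:1 15:1 10:1 6:1 5:1 3:1 2:1 1:1  a_30=8
[q^31] f(1)=1,f(31)=1 ⇒ 2
d|32:{32,16,8,4,2,1}  Σf=1+1+1+1+1+1=6
q^33  k|33↦f(k): 33:1 11:1 3:1 1:1  a_33=4

4, 6, 2, 8, 2, 6, 4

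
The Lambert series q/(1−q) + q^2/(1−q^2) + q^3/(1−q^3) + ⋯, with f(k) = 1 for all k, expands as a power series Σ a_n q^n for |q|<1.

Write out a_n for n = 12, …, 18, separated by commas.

6, 2, 4, 4, 5, 2, 6

n=12: 1·12 2·6 3·4 4·3 6·2 12·1  f→[1+1+1+1+1+1]=6
q^13  k|13↦f(k): 13:1 1:1  a_13=2
[q^14] f(1)=1,f(2)=1,f(7)=1,f(14)=1 ⇒ 4
d|15:{1,3,5,15}  Σf=1+1+1+1=4
d|16:{1,2,4,8,16}  Σf=1+1+1+1+1=5
[q^17] f(17)=1,f(1)=1 ⇒ 2
n=18: 1·18 2·9 3·6 6·3 9·2 18·1  f→[1+1+1+1+1+1]=6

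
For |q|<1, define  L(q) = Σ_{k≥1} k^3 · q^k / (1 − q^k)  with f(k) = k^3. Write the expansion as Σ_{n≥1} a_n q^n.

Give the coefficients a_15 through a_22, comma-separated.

d|15:{15,5,3,1}  Σf=3375+125+27+1=3528
d|16:{1,2,4,8,16}  Σf=1+8+64+512+4096=4681
n=17: 17·1 1·17  f→[4913+1]=4914
d|18:{1,2,3,6,9,18}  Σf=1+8+27+216+729+5832=6813
q^19  k|19↦f(k): 19:6859 1:1  a_19=6860
n=20: 20·1 10·2 5·4 4·5 2·10 1·20  f→[8000+1000+125+64+8+1]=9198
q^21  k|21↦f(k): 21:9261 7:343 3:27 1:1  a_21=9632
n=22: 1·22 2·11 11·2 22·1  f→[1+8+1331+10648]=11988

3528, 4681, 4914, 6813, 6860, 9198, 9632, 11988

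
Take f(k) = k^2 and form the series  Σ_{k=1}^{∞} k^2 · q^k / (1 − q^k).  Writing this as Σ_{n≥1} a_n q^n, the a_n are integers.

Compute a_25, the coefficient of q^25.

n=25: 25·1 5·5 1·25  f→[625+25+1]=651

a_25 = 651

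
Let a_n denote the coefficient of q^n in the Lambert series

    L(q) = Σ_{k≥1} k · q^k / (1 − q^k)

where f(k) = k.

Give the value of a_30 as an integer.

a_30 = 72

n=30: 30·1 15·2 10·3 6·5 5·6 3·10 2·15 1·30  f→[30+15+10+6+5+3+2+1]=72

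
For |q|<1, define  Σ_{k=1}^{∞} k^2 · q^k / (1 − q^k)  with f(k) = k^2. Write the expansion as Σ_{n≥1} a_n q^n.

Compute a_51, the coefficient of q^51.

a_51 = 2900

q^51  k|51↦f(k): 51:2601 17:289 3:9 1:1  a_51=2900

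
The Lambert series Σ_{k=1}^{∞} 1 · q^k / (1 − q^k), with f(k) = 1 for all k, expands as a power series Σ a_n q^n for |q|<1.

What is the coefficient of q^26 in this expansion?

[q^26] f(1)=1,f(2)=1,f(13)=1,f(26)=1 ⇒ 4

a_26 = 4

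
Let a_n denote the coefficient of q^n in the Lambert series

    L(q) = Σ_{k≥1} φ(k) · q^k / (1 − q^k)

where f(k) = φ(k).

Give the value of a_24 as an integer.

d|24:{1,2,3,4,6,8,12,24}  Σφ=1+1+2+2+2+4+4+8=24

a_24 = 24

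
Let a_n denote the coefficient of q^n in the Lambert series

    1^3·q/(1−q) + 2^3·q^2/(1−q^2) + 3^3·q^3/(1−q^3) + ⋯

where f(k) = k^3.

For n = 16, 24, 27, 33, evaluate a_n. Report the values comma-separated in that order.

4681, 16380, 20440, 37296

n=16: 16·1 8·2 4·4 2·8 1·16  f→[4096+512+64+8+1]=4681
n=24: 1·24 2·12 3·8 4·6 6·4 8·3 12·2 24·1  f→[1+8+27+64+216+512+1728+13824]=16380
n=27: 27·1 9·3 3·9 1·27  f→[19683+729+27+1]=20440
n=33: 33·1 11·3 3·11 1·33  f→[35937+1331+27+1]=37296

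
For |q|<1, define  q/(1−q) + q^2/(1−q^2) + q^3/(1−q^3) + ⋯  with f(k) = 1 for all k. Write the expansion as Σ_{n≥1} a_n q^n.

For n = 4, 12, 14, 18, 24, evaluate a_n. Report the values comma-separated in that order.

d|4:{4,2,1}  Σf=1+1+1=3
[q^12] f(12)=1,f(6)=1,f(4)=1,f(3)=1,f(2)=1,f(1)=1 ⇒ 6
q^14  k|14↦f(k): 14:1 7:1 2:1 1:1  a_14=4
q^18  k|18↦f(k): 18:1 9:1 6:1 3:1 2:1 1:1  a_18=6
q^24  k|24↦f(k): 1:1 2:1 3:1 4:1 6:1 8:1 12:1 24:1  a_24=8

3, 6, 4, 6, 8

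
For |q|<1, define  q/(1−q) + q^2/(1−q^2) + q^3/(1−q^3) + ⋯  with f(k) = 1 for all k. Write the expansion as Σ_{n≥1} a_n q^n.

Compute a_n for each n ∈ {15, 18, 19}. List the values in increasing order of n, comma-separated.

4, 6, 2

n=15: 1·15 3·5 5·3 15·1  f→[1+1+1+1]=4
[q^18] f(18)=1,f(9)=1,f(6)=1,f(3)=1,f(2)=1,f(1)=1 ⇒ 6
q^19  k|19↦f(k): 19:1 1:1  a_19=2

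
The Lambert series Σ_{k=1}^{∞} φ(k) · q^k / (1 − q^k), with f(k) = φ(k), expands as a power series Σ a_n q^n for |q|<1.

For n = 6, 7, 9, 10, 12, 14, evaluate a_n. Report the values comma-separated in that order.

n=6: 1·6 2·3 3·2 6·1  φ→[1+1+2+2]=6
q^7  k|7↦φ(k): 1:1 7:6  a_7=7
n=9: 9·1 3·3 1·9  φ→[6+2+1]=9
d|10:{10,5,2,1}  Σφ=4+4+1+1=10
d|12:{12,6,4,3,2,1}  Σφ=4+2+2+2+1+1=12
[q^14] φ(14)=6,φ(7)=6,φ(2)=1,φ(1)=1 ⇒ 14

6, 7, 9, 10, 12, 14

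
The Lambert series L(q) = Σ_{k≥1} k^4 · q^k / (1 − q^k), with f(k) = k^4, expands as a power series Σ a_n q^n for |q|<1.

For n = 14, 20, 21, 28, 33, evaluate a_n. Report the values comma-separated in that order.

[q^14] f(14)=38416,f(7)=2401,f(2)=16,f(1)=1 ⇒ 40834
q^20  k|20↦f(k): 20:160000 10:10000 5:625 4:256 2:16 1:1  a_20=170898
d|21:{21,7,3,1}  Σf=194481+2401+81+1=196964
d|28:{28,14,7,4,2,1}  Σf=614656+38416+2401+256+16+1=655746
d|33:{1,3,11,33}  Σf=1+81+14641+1185921=1200644

40834, 170898, 196964, 655746, 1200644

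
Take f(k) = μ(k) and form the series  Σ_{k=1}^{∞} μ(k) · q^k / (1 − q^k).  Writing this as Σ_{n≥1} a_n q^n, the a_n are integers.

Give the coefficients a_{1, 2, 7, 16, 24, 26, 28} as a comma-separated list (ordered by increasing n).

1, 0, 0, 0, 0, 0, 0

n=1: 1·1  μ→[1]=1
q^2  k|2↦μ(k): 2:-1 1:1  a_2=0
n=7: 1·7 7·1  μ→[1+(-1)]=0
q^16  k|16↦μ(k): 16:0 8:0 4:0 2:-1 1:1  a_16=0
d|24:{1,2,3,4,6,8,12,24}  Σμ=1+(-1)+(-1)+0+1+0+0+0=0
n=26: 26·1 13·2 2·13 1·26  μ→[1+(-1)+(-1)+1]=0
d|28:{28,14,7,4,2,1}  Σμ=0+1+(-1)+0+(-1)+1=0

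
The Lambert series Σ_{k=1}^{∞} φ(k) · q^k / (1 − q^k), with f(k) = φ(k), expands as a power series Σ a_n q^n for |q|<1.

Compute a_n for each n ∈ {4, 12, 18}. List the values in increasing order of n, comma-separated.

n=4: 4·1 2·2 1·4  φ→[2+1+1]=4
[q^12] φ(12)=4,φ(6)=2,φ(4)=2,φ(3)=2,φ(2)=1,φ(1)=1 ⇒ 12
n=18: 1·18 2·9 3·6 6·3 9·2 18·1  φ→[1+1+2+2+6+6]=18

4, 12, 18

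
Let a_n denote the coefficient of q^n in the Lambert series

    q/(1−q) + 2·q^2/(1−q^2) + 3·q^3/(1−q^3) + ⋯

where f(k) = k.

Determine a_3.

a_3 = 4

n=3: 1·3 3·1  f→[1+3]=4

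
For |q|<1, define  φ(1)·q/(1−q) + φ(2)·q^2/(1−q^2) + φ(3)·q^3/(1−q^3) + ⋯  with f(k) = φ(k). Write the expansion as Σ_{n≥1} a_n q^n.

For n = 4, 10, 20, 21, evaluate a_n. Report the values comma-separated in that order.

n=4: 1·4 2·2 4·1  φ→[1+1+2]=4
d|10:{1,2,5,10}  Σφ=1+1+4+4=10
[q^20] φ(1)=1,φ(2)=1,φ(4)=2,φ(5)=4,φ(10)=4,φ(20)=8 ⇒ 20
[q^21] φ(1)=1,φ(3)=2,φ(7)=6,φ(21)=12 ⇒ 21

4, 10, 20, 21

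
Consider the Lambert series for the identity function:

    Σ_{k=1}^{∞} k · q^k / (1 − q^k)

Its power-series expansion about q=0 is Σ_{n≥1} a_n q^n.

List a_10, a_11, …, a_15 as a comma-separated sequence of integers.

n=10: 1·10 2·5 5·2 10·1  f→[1+2+5+10]=18
d|11:{1,11}  Σf=1+11=12
d|12:{1,2,3,4,6,12}  Σf=1+2+3+4+6+12=28
q^13  k|13↦f(k): 13:13 1:1  a_13=14
d|14:{1,2,7,14}  Σf=1+2+7+14=24
q^15  k|15↦f(k): 15:15 5:5 3:3 1:1  a_15=24

18, 12, 28, 14, 24, 24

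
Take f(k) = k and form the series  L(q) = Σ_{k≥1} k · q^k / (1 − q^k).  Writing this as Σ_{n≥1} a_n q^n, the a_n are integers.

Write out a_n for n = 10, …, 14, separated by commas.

18, 12, 28, 14, 24

q^10  k|10↦f(k): 10:10 5:5 2:2 1:1  a_10=18
[q^11] f(1)=1,f(11)=11 ⇒ 12
d|12:{1,2,3,4,6,12}  Σf=1+2+3+4+6+12=28
n=13: 13·1 1·13  f→[13+1]=14
[q^14] f(1)=1,f(2)=2,f(7)=7,f(14)=14 ⇒ 24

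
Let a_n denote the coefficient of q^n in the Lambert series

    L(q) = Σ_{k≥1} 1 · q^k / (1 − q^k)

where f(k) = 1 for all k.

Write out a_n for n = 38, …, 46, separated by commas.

4, 4, 8, 2, 8, 2, 6, 6, 4

d|38:{38,19,2,1}  Σf=1+1+1+1=4
n=39: 39·1 13·3 3·13 1·39  f→[1+1+1+1]=4
n=40: 40·1 20·2 10·4 8·5 5·8 4·10 2·20 1·40  f→[1+1+1+1+1+1+1+1]=8
d|41:{41,1}  Σf=1+1=2
q^42  k|42↦f(k): 1:1 2:1 3:1 6:1 7:1 14:1 21:1 42:1  a_42=8
d|43:{1,43}  Σf=1+1=2
d|44:{44,22,11,4,2,1}  Σf=1+1+1+1+1+1=6
q^45  k|45↦f(k): 1:1 3:1 5:1 9:1 15:1 45:1  a_45=6
n=46: 1·46 2·23 23·2 46·1  f→[1+1+1+1]=4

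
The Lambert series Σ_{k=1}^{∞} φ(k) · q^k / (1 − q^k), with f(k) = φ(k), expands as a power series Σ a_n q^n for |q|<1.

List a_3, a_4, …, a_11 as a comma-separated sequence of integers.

[q^3] φ(3)=2,φ(1)=1 ⇒ 3
[q^4] φ(1)=1,φ(2)=1,φ(4)=2 ⇒ 4
[q^5] φ(1)=1,φ(5)=4 ⇒ 5
d|6:{1,2,3,6}  Σφ=1+1+2+2=6
[q^7] φ(1)=1,φ(7)=6 ⇒ 7
n=8: 1·8 2·4 4·2 8·1  φ→[1+1+2+4]=8
q^9  k|9↦φ(k): 1:1 3:2 9:6  a_9=9
[q^10] φ(10)=4,φ(5)=4,φ(2)=1,φ(1)=1 ⇒ 10
[q^11] φ(11)=10,φ(1)=1 ⇒ 11

3, 4, 5, 6, 7, 8, 9, 10, 11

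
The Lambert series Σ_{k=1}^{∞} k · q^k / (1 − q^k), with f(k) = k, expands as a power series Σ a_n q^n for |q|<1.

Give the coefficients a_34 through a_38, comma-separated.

54, 48, 91, 38, 60

d|34:{34,17,2,1}  Σf=34+17+2+1=54
d|35:{1,5,7,35}  Σf=1+5+7+35=48
n=36: 1·36 2·18 3·12 4·9 6·6 9·4 12·3 18·2 36·1  f→[1+2+3+4+6+9+12+18+36]=91
d|37:{1,37}  Σf=1+37=38
[q^38] f(38)=38,f(19)=19,f(2)=2,f(1)=1 ⇒ 60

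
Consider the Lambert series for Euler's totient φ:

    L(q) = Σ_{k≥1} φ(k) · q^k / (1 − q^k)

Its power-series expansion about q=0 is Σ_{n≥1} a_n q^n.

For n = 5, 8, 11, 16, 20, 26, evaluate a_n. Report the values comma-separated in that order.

[q^5] φ(5)=4,φ(1)=1 ⇒ 5
q^8  k|8↦φ(k): 8:4 4:2 2:1 1:1  a_8=8
n=11: 11·1 1·11  φ→[10+1]=11
d|16:{1,2,4,8,16}  Σφ=1+1+2+4+8=16
d|20:{1,2,4,5,10,20}  Σφ=1+1+2+4+4+8=20
[q^26] φ(1)=1,φ(2)=1,φ(13)=12,φ(26)=12 ⇒ 26

5, 8, 11, 16, 20, 26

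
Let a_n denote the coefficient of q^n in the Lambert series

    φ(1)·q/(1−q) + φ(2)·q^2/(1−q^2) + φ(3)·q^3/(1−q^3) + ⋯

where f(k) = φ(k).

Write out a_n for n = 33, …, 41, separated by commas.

d|33:{1,3,11,33}  Σφ=1+2+10+20=33
d|34:{34,17,2,1}  Σφ=16+16+1+1=34
n=35: 1·35 5·7 7·5 35·1  φ→[1+4+6+24]=35
d|36:{1,2,3,4,6,9,12,18,36}  Σφ=1+1+2+2+2+6+4+6+12=36
d|37:{1,37}  Σφ=1+36=37
q^38  k|38↦φ(k): 38:18 19:18 2:1 1:1  a_38=38
d|39:{39,13,3,1}  Σφ=24+12+2+1=39
d|40:{40,20,10,8,5,4,2,1}  Σφ=16+8+4+4+4+2+1+1=40
q^41  k|41↦φ(k): 41:40 1:1  a_41=41

33, 34, 35, 36, 37, 38, 39, 40, 41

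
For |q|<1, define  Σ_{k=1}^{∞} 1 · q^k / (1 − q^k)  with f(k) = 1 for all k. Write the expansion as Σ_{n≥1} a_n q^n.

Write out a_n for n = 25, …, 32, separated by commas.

3, 4, 4, 6, 2, 8, 2, 6

d|25:{25,5,1}  Σf=1+1+1=3
q^26  k|26↦f(k): 26:1 13:1 2:1 1:1  a_26=4
d|27:{1,3,9,27}  Σf=1+1+1+1=4
[q^28] f(1)=1,f(2)=1,f(4)=1,f(7)=1,f(14)=1,f(28)=1 ⇒ 6
q^29  k|29↦f(k): 1:1 29:1  a_29=2
q^30  k|30↦f(k): 30:1 15:1 10:1 6:1 5:1 3:1 2:1 1:1  a_30=8
n=31: 1·31 31·1  f→[1+1]=2
[q^32] f(1)=1,f(2)=1,f(4)=1,f(8)=1,f(16)=1,f(32)=1 ⇒ 6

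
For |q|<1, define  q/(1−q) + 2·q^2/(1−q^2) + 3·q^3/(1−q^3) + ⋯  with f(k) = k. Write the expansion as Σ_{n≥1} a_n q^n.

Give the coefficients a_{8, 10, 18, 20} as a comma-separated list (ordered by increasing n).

[q^8] f(8)=8,f(4)=4,f(2)=2,f(1)=1 ⇒ 15
d|10:{1,2,5,10}  Σf=1+2+5+10=18
q^18  k|18↦f(k): 18:18 9:9 6:6 3:3 2:2 1:1  a_18=39
n=20: 20·1 10·2 5·4 4·5 2·10 1·20  f→[20+10+5+4+2+1]=42

15, 18, 39, 42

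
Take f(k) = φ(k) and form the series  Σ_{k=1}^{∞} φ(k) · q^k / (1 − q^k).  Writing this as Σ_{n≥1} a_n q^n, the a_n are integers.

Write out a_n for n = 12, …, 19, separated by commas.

n=12: 12·1 6·2 4·3 3·4 2·6 1·12  φ→[4+2+2+2+1+1]=12
[q^13] φ(1)=1,φ(13)=12 ⇒ 13
[q^14] φ(1)=1,φ(2)=1,φ(7)=6,φ(14)=6 ⇒ 14
q^15  k|15↦φ(k): 1:1 3:2 5:4 15:8  a_15=15
d|16:{1,2,4,8,16}  Σφ=1+1+2+4+8=16
d|17:{17,1}  Σφ=16+1=17
d|18:{1,2,3,6,9,18}  Σφ=1+1+2+2+6+6=18
[q^19] φ(1)=1,φ(19)=18 ⇒ 19

12, 13, 14, 15, 16, 17, 18, 19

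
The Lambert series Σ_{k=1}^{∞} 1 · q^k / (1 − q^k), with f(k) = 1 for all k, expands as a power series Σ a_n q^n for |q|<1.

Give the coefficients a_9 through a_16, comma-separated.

3, 4, 2, 6, 2, 4, 4, 5

d|9:{1,3,9}  Σf=1+1+1=3
q^10  k|10↦f(k): 1:1 2:1 5:1 10:1  a_10=4
[q^11] f(11)=1,f(1)=1 ⇒ 2
d|12:{12,6,4,3,2,1}  Σf=1+1+1+1+1+1=6
n=13: 1·13 13·1  f→[1+1]=2
[q^14] f(1)=1,f(2)=1,f(7)=1,f(14)=1 ⇒ 4
[q^15] f(15)=1,f(5)=1,f(3)=1,f(1)=1 ⇒ 4
[q^16] f(16)=1,f(8)=1,f(4)=1,f(2)=1,f(1)=1 ⇒ 5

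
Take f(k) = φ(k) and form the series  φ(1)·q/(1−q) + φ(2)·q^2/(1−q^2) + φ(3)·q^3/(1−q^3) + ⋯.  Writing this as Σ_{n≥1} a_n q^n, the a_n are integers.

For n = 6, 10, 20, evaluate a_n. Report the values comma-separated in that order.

d|6:{1,2,3,6}  Σφ=1+1+2+2=6
[q^10] φ(10)=4,φ(5)=4,φ(2)=1,φ(1)=1 ⇒ 10
n=20: 1·20 2·10 4·5 5·4 10·2 20·1  φ→[1+1+2+4+4+8]=20

6, 10, 20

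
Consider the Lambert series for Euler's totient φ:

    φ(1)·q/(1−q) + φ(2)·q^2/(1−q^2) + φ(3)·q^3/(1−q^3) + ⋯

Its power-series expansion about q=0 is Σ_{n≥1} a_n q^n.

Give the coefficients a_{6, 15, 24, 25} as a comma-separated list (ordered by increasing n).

q^6  k|6↦φ(k): 1:1 2:1 3:2 6:2  a_6=6
d|15:{15,5,3,1}  Σφ=8+4+2+1=15
d|24:{24,12,8,6,4,3,2,1}  Σφ=8+4+4+2+2+2+1+1=24
d|25:{25,5,1}  Σφ=20+4+1=25

6, 15, 24, 25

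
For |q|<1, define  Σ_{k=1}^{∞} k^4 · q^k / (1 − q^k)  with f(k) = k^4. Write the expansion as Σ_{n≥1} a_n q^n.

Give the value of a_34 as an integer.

a_34 = 1419874

n=34: 1·34 2·17 17·2 34·1  f→[1+16+83521+1336336]=1419874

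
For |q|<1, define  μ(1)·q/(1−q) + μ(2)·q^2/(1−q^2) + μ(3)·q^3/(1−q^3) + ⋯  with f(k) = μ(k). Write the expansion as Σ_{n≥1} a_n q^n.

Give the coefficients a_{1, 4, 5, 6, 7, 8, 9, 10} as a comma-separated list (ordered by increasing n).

n=1: 1·1  μ→[1]=1
[q^4] μ(1)=1,μ(2)=-1,μ(4)=0 ⇒ 0
[q^5] μ(1)=1,μ(5)=-1 ⇒ 0
[q^6] μ(6)=1,μ(3)=-1,μ(2)=-1,μ(1)=1 ⇒ 0
n=7: 1·7 7·1  μ→[1+(-1)]=0
[q^8] μ(8)=0,μ(4)=0,μ(2)=-1,μ(1)=1 ⇒ 0
n=9: 9·1 3·3 1·9  μ→[0+(-1)+1]=0
[q^10] μ(10)=1,μ(5)=-1,μ(2)=-1,μ(1)=1 ⇒ 0

1, 0, 0, 0, 0, 0, 0, 0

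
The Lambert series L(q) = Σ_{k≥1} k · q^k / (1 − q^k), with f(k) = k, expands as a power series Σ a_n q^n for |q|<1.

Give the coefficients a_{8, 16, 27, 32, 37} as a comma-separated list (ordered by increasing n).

q^8  k|8↦f(k): 8:8 4:4 2:2 1:1  a_8=15
q^16  k|16↦f(k): 16:16 8:8 4:4 2:2 1:1  a_16=31
q^27  k|27↦f(k): 27:27 9:9 3:3 1:1  a_27=40
[q^32] f(32)=32,f(16)=16,f(8)=8,f(4)=4,f(2)=2,f(1)=1 ⇒ 63
n=37: 37·1 1·37  f→[37+1]=38

15, 31, 40, 63, 38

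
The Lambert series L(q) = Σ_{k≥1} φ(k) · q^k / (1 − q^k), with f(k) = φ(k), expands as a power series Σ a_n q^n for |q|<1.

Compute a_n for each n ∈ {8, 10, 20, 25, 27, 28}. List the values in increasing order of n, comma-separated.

q^8  k|8↦φ(k): 8:4 4:2 2:1 1:1  a_8=8
[q^10] φ(1)=1,φ(2)=1,φ(5)=4,φ(10)=4 ⇒ 10
n=20: 20·1 10·2 5·4 4·5 2·10 1·20  φ→[8+4+4+2+1+1]=20
q^25  k|25↦φ(k): 25:20 5:4 1:1  a_25=25
[q^27] φ(27)=18,φ(9)=6,φ(3)=2,φ(1)=1 ⇒ 27
n=28: 28·1 14·2 7·4 4·7 2·14 1·28  φ→[12+6+6+2+1+1]=28

8, 10, 20, 25, 27, 28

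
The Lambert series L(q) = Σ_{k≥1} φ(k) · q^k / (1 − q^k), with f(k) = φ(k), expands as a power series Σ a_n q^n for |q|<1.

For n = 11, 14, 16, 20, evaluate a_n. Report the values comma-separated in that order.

[q^11] φ(11)=10,φ(1)=1 ⇒ 11
[q^14] φ(14)=6,φ(7)=6,φ(2)=1,φ(1)=1 ⇒ 14
q^16  k|16↦φ(k): 16:8 8:4 4:2 2:1 1:1  a_16=16
q^20  k|20↦φ(k): 1:1 2:1 4:2 5:4 10:4 20:8  a_20=20

11, 14, 16, 20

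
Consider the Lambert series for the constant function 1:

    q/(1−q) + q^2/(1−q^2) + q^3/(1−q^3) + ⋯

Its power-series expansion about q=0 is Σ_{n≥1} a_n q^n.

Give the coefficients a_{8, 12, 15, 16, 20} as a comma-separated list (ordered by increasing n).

q^8  k|8↦f(k): 1:1 2:1 4:1 8:1  a_8=4
d|12:{12,6,4,3,2,1}  Σf=1+1+1+1+1+1=6
[q^15] f(15)=1,f(5)=1,f(3)=1,f(1)=1 ⇒ 4
q^16  k|16↦f(k): 1:1 2:1 4:1 8:1 16:1  a_16=5
[q^20] f(20)=1,f(10)=1,f(5)=1,f(4)=1,f(2)=1,f(1)=1 ⇒ 6

4, 6, 4, 5, 6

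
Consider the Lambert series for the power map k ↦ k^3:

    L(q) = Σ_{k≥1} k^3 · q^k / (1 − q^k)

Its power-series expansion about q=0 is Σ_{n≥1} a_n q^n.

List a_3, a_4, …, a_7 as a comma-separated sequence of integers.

28, 73, 126, 252, 344

n=3: 1·3 3·1  f→[1+27]=28
d|4:{1,2,4}  Σf=1+8+64=73
d|5:{1,5}  Σf=1+125=126
d|6:{6,3,2,1}  Σf=216+27+8+1=252
q^7  k|7↦f(k): 1:1 7:343  a_7=344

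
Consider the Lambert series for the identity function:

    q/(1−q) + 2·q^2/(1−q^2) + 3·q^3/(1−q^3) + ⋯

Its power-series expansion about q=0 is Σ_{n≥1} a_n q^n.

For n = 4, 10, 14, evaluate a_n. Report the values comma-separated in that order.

7, 18, 24

[q^4] f(4)=4,f(2)=2,f(1)=1 ⇒ 7
d|10:{1,2,5,10}  Σf=1+2+5+10=18
n=14: 14·1 7·2 2·7 1·14  f→[14+7+2+1]=24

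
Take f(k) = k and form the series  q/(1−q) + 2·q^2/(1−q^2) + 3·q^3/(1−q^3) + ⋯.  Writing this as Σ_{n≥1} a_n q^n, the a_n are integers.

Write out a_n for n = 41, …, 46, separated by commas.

n=41: 41·1 1·41  f→[41+1]=42
n=42: 1·42 2·21 3·14 6·7 7·6 14·3 21·2 42·1  f→[1+2+3+6+7+14+21+42]=96
q^43  k|43↦f(k): 43:43 1:1  a_43=44
[q^44] f(44)=44,f(22)=22,f(11)=11,f(4)=4,f(2)=2,f(1)=1 ⇒ 84
q^45  k|45↦f(k): 45:45 15:15 9:9 5:5 3:3 1:1  a_45=78
[q^46] f(46)=46,f(23)=23,f(2)=2,f(1)=1 ⇒ 72

42, 96, 44, 84, 78, 72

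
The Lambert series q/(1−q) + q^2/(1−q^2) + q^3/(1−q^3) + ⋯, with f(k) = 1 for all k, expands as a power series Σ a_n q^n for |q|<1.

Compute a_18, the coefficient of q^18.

n=18: 18·1 9·2 6·3 3·6 2·9 1·18  f→[1+1+1+1+1+1]=6

a_18 = 6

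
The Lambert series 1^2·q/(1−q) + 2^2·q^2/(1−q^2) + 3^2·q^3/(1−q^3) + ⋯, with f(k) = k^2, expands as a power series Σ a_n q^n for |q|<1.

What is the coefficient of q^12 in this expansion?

a_12 = 210

q^12  k|12↦f(k): 1:1 2:4 3:9 4:16 6:36 12:144  a_12=210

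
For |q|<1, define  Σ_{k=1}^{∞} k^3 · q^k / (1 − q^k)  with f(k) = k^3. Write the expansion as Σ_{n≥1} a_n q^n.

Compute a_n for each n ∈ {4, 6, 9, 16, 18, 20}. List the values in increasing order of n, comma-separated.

73, 252, 757, 4681, 6813, 9198

n=4: 1·4 2·2 4·1  f→[1+8+64]=73
d|6:{1,2,3,6}  Σf=1+8+27+216=252
n=9: 1·9 3·3 9·1  f→[1+27+729]=757
q^16  k|16↦f(k): 1:1 2:8 4:64 8:512 16:4096  a_16=4681
[q^18] f(18)=5832,f(9)=729,f(6)=216,f(3)=27,f(2)=8,f(1)=1 ⇒ 6813
[q^20] f(20)=8000,f(10)=1000,f(5)=125,f(4)=64,f(2)=8,f(1)=1 ⇒ 9198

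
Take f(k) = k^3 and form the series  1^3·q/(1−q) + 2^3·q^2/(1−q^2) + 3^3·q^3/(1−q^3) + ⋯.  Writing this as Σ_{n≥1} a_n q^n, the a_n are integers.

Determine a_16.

a_16 = 4681

q^16  k|16↦f(k): 1:1 2:8 4:64 8:512 16:4096  a_16=4681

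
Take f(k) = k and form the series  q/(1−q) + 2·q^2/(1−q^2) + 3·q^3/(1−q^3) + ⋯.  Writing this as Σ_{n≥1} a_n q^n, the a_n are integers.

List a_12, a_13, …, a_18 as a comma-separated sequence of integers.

28, 14, 24, 24, 31, 18, 39

q^12  k|12↦f(k): 1:1 2:2 3:3 4:4 6:6 12:12  a_12=28
n=13: 1·13 13·1  f→[1+13]=14
d|14:{1,2,7,14}  Σf=1+2+7+14=24
[q^15] f(1)=1,f(3)=3,f(5)=5,f(15)=15 ⇒ 24
d|16:{16,8,4,2,1}  Σf=16+8+4+2+1=31
d|17:{17,1}  Σf=17+1=18
[q^18] f(1)=1,f(2)=2,f(3)=3,f(6)=6,f(9)=9,f(18)=18 ⇒ 39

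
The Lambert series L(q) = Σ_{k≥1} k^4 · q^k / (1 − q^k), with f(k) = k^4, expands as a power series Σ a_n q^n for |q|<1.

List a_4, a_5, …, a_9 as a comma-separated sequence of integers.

273, 626, 1394, 2402, 4369, 6643

n=4: 4·1 2·2 1·4  f→[256+16+1]=273
q^5  k|5↦f(k): 1:1 5:625  a_5=626
d|6:{6,3,2,1}  Σf=1296+81+16+1=1394
n=7: 7·1 1·7  f→[2401+1]=2402
n=8: 1·8 2·4 4·2 8·1  f→[1+16+256+4096]=4369
[q^9] f(1)=1,f(3)=81,f(9)=6561 ⇒ 6643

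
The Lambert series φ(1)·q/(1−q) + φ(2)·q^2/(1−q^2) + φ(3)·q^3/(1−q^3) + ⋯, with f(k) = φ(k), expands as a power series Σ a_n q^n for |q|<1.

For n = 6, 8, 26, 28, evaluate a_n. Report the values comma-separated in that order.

q^6  k|6↦φ(k): 1:1 2:1 3:2 6:2  a_6=6
n=8: 1·8 2·4 4·2 8·1  φ→[1+1+2+4]=8
n=26: 1·26 2·13 13·2 26·1  φ→[1+1+12+12]=26
[q^28] φ(1)=1,φ(2)=1,φ(4)=2,φ(7)=6,φ(14)=6,φ(28)=12 ⇒ 28

6, 8, 26, 28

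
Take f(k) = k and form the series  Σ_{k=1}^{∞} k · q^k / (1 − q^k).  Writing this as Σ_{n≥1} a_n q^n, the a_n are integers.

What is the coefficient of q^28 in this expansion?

a_28 = 56

[q^28] f(1)=1,f(2)=2,f(4)=4,f(7)=7,f(14)=14,f(28)=28 ⇒ 56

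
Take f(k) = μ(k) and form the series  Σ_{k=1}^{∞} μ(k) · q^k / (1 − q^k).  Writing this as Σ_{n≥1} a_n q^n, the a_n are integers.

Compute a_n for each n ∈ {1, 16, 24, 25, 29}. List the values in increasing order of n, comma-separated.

[q^1] μ(1)=1 ⇒ 1
[q^16] μ(1)=1,μ(2)=-1,μ(4)=0,μ(8)=0,μ(16)=0 ⇒ 0
[q^24] μ(24)=0,μ(12)=0,μ(8)=0,μ(6)=1,μ(4)=0,μ(3)=-1,μ(2)=-1,μ(1)=1 ⇒ 0
q^25  k|25↦μ(k): 1:1 5:-1 25:0  a_25=0
q^29  k|29↦μ(k): 1:1 29:-1  a_29=0

1, 0, 0, 0, 0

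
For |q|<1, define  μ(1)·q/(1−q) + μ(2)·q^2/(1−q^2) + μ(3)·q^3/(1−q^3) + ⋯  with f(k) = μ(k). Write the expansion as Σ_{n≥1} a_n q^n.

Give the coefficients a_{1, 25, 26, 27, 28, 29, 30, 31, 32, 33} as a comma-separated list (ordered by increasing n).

1, 0, 0, 0, 0, 0, 0, 0, 0, 0

n=1: 1·1  μ→[1]=1
n=25: 1·25 5·5 25·1  μ→[1+(-1)+0]=0
d|26:{1,2,13,26}  Σμ=1+(-1)+(-1)+1=0
q^27  k|27↦μ(k): 1:1 3:-1 9:0 27:0  a_27=0
d|28:{28,14,7,4,2,1}  Σμ=0+1+(-1)+0+(-1)+1=0
q^29  k|29↦μ(k): 1:1 29:-1  a_29=0
[q^30] μ(1)=1,μ(2)=-1,μ(3)=-1,μ(5)=-1,μ(6)=1,μ(10)=1,μ(15)=1,μ(30)=-1 ⇒ 0
n=31: 31·1 1·31  μ→[(-1)+1]=0
q^32  k|32↦μ(k): 1:1 2:-1 4:0 8:0 16:0 32:0  a_32=0
d|33:{1,3,11,33}  Σμ=1+(-1)+(-1)+1=0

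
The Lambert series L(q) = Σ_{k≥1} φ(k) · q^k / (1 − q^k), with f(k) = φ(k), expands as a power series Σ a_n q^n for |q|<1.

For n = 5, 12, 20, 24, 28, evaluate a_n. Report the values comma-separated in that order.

d|5:{5,1}  Σφ=4+1=5
d|12:{12,6,4,3,2,1}  Σφ=4+2+2+2+1+1=12
q^20  k|20↦φ(k): 20:8 10:4 5:4 4:2 2:1 1:1  a_20=20
d|24:{1,2,3,4,6,8,12,24}  Σφ=1+1+2+2+2+4+4+8=24
d|28:{28,14,7,4,2,1}  Σφ=12+6+6+2+1+1=28

5, 12, 20, 24, 28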